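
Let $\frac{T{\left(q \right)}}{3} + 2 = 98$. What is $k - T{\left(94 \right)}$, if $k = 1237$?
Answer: $949$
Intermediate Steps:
$T{\left(q \right)} = 288$ ($T{\left(q \right)} = -6 + 3 \cdot 98 = -6 + 294 = 288$)
$k - T{\left(94 \right)} = 1237 - 288 = 949$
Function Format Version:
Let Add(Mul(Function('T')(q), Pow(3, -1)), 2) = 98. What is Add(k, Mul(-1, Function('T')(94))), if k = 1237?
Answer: 949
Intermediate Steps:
Function('T')(q) = 288 (Function('T')(q) = Add(-6, Mul(3, 98)) = Add(-6, 294) = 288)
Add(k, Mul(-1, Function('T')(94))) = Add(1237, Mul(-1, 288)) = Add(1237, -288) = 949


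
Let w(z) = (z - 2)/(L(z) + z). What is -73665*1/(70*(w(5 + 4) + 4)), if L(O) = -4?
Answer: -8185/42 ≈ -194.88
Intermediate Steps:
w(z) = (-2 + z)/(-4 + z) (w(z) = (z - 2)/(-4 + z) = (-2 + z)/(-4 + z))
-73665*1/(70*(w(5 + 4) + 4)) = -73665*1/(70*((-2 + (5 + 4))/(-4 + (5 + 4)) + 4)) = -73665*1/(70*((-2 + 9)/(-4 + 9) + 4)) = -73665*1/(70*(7/5 + 4)) = -73665/(70*(27/5)) = -73665/378 = -73665*1/378 = -8185/42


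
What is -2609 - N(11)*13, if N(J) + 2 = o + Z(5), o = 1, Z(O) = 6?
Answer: -2674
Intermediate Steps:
N(J) = 5 (N(J) = -2 + (1 + 6) = -2 + 7 = 5)
-2609 - N(11)*13 = -2609 - 5*13 = -2609 - 1*65 = -2609 - 65 = -2674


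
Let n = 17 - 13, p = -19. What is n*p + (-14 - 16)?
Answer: -106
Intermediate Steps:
n = 4
n*p + (-14 - 16) = 4*(-19) + (-14 - 16) = -76 - 30 = -106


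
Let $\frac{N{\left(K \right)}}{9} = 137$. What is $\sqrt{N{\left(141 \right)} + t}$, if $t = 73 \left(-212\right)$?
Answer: $i \sqrt{14243} \approx 119.34 i$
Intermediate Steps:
$N{\left(K \right)} = 1233$ ($N{\left(K \right)} = 9 \cdot 137 = 1233$)
$t = -15476$
$\sqrt{N{\left(141 \right)} + t} = \sqrt{1233 - 15476} = \sqrt{-14243} = i \sqrt{14243}$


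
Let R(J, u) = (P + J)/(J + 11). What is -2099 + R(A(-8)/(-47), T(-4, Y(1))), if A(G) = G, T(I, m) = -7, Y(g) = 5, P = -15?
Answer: -1102672/525 ≈ -2100.3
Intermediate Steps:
R(J, u) = (-15 + J)/(11 + J) (R(J, u) = (-15 + J)/(J + 11) = (-15 + J)/(11 + J))
-2099 + R(A(-8)/(-47), T(-4, Y(1))) = -2099 + (-15 - 8/(-47))/(11 - 8/(-47)) = -2099 + (-15 - 8*(-1/47))/(11 - 8*(-1/47)) = -2099 + (-15 + 8/47)/(11 + 8/47) = -2099 - 697/47/(525/47) = -2099 + (47/525)*(-697/47) = -2099 - 697/525 = -1102672/525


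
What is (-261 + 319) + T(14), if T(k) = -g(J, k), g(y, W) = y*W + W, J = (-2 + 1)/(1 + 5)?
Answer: 139/3 ≈ 46.333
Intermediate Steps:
J = -1/6 ≈ -0.16667
g(y, W) = W + W*y (g(y, W) = W*y + W = W + W*y)
T(k) = -5*k/6 (T(k) = -k*(1 - 1/6) = -k*5/6 = -5*k/6)
(-261 + 319) + T(14) = (-261 + 319) - 5/6*14 = 58 - 35/3 = 139/3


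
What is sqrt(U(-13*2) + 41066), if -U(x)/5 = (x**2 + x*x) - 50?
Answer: 2*sqrt(8639) ≈ 185.89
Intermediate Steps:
U(x) = 250 - 10*x**2 (U(x) = -5*((x**2 + x*x) - 50) = -5*((x**2 + x**2) - 50) = -5*(2*x**2 - 50) = -5*(-50 + 2*x**2) = 250 - 10*x**2)
sqrt(U(-13*2) + 41066) = sqrt((250 - 10*(-13*2)**2) + 41066) = sqrt((250 - 10*(-26)**2) + 41066) = sqrt((250 - 10*676) + 41066) = sqrt((250 - 6760) + 41066) = sqrt(-6510 + 41066) = sqrt(34556) = 2*sqrt(8639)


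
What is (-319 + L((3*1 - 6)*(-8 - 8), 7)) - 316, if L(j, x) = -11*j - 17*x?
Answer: -1282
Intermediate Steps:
L(j, x) = -17*x - 11*j
(-319 + L((3*1 - 6)*(-8 - 8), 7)) - 316 = (-319 + (-17*7 - 11*(3*1 - 6)*(-8 - 8))) - 316 = (-319 + (-119 - 11*(3 - 6)*(-16))) - 316 = (-319 + (-119 - (-33)*(-16))) - 316 = (-319 + (-119 - 11*48)) - 316 = (-319 + (-119 - 528)) - 316 = (-319 - 647) - 316 = -966 - 316 = -1282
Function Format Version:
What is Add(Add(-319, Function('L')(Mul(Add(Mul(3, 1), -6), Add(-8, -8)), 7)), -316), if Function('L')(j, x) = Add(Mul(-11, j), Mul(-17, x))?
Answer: -1282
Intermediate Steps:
Function('L')(j, x) = Add(Mul(-17, x), Mul(-11, j))
Add(Add(-319, Function('L')(Mul(Add(Mul(3, 1), -6), Add(-8, -8)), 7)), -316) = Add(Add(-319, Add(Mul(-17, 7), Mul(-11, Mul(Add(Mul(3, 1), -6), Add(-8, -8))))), -316) = Add(Add(-319, Add(-119, Mul(-11, Mul(Add(3, -6), -16)))), -316) = Add(Add(-319, Add(-119, Mul(-11, Mul(-3, -16)))), -316) = Add(Add(-319, Add(-119, Mul(-11, 48))), -316) = Add(Add(-319, Add(-119, -528)), -316) = Add(Add(-319, -647), -316) = Add(-966, -316) = -1282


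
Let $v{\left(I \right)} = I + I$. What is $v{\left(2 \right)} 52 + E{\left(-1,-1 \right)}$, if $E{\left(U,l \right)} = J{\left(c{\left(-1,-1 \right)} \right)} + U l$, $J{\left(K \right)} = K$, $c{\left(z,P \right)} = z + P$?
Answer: $207$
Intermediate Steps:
$v{\left(I \right)} = 2 I$
$c{\left(z,P \right)} = P + z$
$E{\left(U,l \right)} = -2 + U l$ ($E{\left(U,l \right)} = \left(-1 - 1\right) + U l = -2 + U l$)
$v{\left(2 \right)} 52 + E{\left(-1,-1 \right)} = 2 \cdot 2 \cdot 52 - 1 = 4 \cdot 52 + \left(-2 + 1\right) = 208 - 1 = 207$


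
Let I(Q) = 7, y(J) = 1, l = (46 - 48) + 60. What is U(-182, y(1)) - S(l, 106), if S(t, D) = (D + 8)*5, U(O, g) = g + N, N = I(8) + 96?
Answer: -466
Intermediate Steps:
l = 58 (l = -2 + 60 = 58)
N = 103 (N = 7 + 96 = 103)
U(O, g) = 103 + g (U(O, g) = g + 103 = 103 + g)
S(t, D) = 40 + 5*D (S(t, D) = (8 + D)*5 = 40 + 5*D)
U(-182, y(1)) - S(l, 106) = (103 + 1) - (40 + 5*106) = 104 - (40 + 530) = 104 - 1*570 = 104 - 570 = -466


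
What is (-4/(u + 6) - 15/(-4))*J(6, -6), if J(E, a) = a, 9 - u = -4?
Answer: -807/38 ≈ -21.237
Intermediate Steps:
u = 13 (u = 9 - 1*(-4) = 9 + 4 = 13)
(-4/(u + 6) - 15/(-4))*J(6, -6) = (-4/(13 + 6) - 15/(-4))*(-6) = (-4/(19*1) - 15*(-¼))*(-6) = (-4/19 + 15/4)*(-6) = (269/76)*(-6) = -807/38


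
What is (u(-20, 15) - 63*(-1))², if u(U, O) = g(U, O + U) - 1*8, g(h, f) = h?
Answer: 1225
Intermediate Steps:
u(U, O) = -8 + U (u(U, O) = U - 1*8 = U - 8 = -8 + U)
(u(-20, 15) - 63*(-1))² = ((-8 - 20) - 63*(-1))² = (-28 + 63)² = 35² = 1225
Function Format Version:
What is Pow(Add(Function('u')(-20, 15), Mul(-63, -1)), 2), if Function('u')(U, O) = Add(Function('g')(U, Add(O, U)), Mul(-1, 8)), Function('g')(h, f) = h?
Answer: 1225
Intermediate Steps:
Function('u')(U, O) = Add(-8, U) (Function('u')(U, O) = Add(U, Mul(-1, 8)) = Add(U, -8) = Add(-8, U))
Pow(Add(Function('u')(-20, 15), Mul(-63, -1)), 2) = Pow(Add(Add(-8, -20), Mul(-63, -1)), 2) = Pow(Add(-28, 63), 2) = Pow(35, 2) = 1225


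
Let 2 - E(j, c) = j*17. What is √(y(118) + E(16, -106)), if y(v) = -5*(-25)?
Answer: I*√145 ≈ 12.042*I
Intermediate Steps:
y(v) = 125
E(j, c) = 2 - 17*j (E(j, c) = 2 - j*17 = 2 - 17*j)
√(y(118) + E(16, -106)) = √(125 + (2 - 17*16)) = √(125 + (2 - 272)) = √(125 - 270) = √(-145) = I*√145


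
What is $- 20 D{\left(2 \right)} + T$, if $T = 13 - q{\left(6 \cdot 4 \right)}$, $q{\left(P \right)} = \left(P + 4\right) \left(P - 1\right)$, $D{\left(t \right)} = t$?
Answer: $-671$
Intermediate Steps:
$q{\left(P \right)} = \left(-1 + P\right) \left(4 + P\right)$ ($q{\left(P \right)} = \left(4 + P\right) \left(-1 + P\right) = \left(-1 + P\right) \left(4 + P\right)$)
$T = -631$ ($T = 13 - \left(-4 + \left(6 \cdot 4\right)^{2} + 3 \cdot 6 \cdot 4\right) = 13 - \left(-4 + 24^{2} + 3 \cdot 24\right) = 13 - \left(-4 + 576 + 72\right) = 13 - 644 = -631$)
$- 20 D{\left(2 \right)} + T = \left(-20\right) 2 - 631 = -40 - 631 = -671$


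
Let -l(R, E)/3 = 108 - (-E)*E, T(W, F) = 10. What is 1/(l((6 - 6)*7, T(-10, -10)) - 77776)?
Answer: -1/78400 ≈ -1.2755e-5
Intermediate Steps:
l(R, E) = -324 - 3*E² (l(R, E) = -3*(108 - (-E)*E) = -3*(108 - (-1)*E²) = -3*(108 + E²) = -324 - 3*E²)
1/(l((6 - 6)*7, T(-10, -10)) - 77776) = 1/((-324 - 3*10²) - 77776) = 1/((-324 - 3*100) - 77776) = 1/((-324 - 300) - 77776) = 1/(-624 - 77776) = 1/(-78400) = -1/78400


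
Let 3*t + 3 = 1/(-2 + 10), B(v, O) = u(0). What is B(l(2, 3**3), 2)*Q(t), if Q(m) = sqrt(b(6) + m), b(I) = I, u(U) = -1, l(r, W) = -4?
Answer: -11*sqrt(6)/12 ≈ -2.2454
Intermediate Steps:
B(v, O) = -1
t = -23/24 (t = -1 + 1/(3*(-2 + 10)) = -1 + (1/3)/8 = -1 + (1/3)*(1/8) = -1 + 1/24 = -23/24 ≈ -0.95833)
Q(m) = sqrt(6 + m)
B(l(2, 3**3), 2)*Q(t) = -sqrt(6 - 23/24) = -sqrt(121/24) = -11*sqrt(6)/12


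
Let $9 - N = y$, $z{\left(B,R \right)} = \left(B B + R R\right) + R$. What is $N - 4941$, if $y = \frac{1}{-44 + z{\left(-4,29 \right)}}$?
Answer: $- \frac{4152745}{842} \approx -4932.0$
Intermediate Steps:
$z{\left(B,R \right)} = R + B^{2} + R^{2}$ ($z{\left(B,R \right)} = \left(B^{2} + R^{2}\right) + R = R + B^{2} + R^{2}$)
$y = \frac{1}{842}$ ($y = \frac{1}{-44 + \left(29 + \left(-4\right)^{2} + 29^{2}\right)} = \frac{1}{-44 + \left(29 + 16 + 841\right)} = \frac{1}{-44 + 886} = \frac{1}{842} \approx 0.0011876$)
$N = \frac{7577}{842}$ ($N = 9 - \frac{1}{842} = \frac{7577}{842} \approx 8.9988$)
$N - 4941 = \frac{7577}{842} - 4941 = - \frac{4152745}{842}$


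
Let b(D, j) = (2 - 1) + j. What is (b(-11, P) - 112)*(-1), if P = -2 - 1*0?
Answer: 113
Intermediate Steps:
P = -2 (P = -2 + 0 = -2)
b(D, j) = 1 + j
(b(-11, P) - 112)*(-1) = ((1 - 2) - 112)*(-1) = (-1 - 112)*(-1) = -113*(-1) = 113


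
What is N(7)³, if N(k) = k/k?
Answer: 1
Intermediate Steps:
N(k) = 1
N(7)³ = 1³ = 1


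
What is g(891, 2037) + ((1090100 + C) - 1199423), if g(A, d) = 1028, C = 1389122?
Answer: 1280827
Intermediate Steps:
g(891, 2037) + ((1090100 + C) - 1199423) = 1028 + ((1090100 + 1389122) - 1199423) = 1028 + (2479222 - 1199423) = 1028 + 1279799 = 1280827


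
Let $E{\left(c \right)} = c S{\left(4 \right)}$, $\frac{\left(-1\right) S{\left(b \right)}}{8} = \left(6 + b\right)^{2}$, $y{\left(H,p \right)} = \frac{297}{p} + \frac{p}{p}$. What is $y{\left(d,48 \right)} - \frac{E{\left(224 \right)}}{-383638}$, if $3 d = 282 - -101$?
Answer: $\frac{20625585}{3069104} \approx 6.7204$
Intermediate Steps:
$d = \frac{383}{3}$ ($d = \frac{282 - -101}{3} = \frac{282 + 101}{3} = \frac{1}{3} \cdot 383 = \frac{383}{3} \approx 127.67$)
$y{\left(H,p \right)} = 1 + \frac{297}{p}$ ($y{\left(H,p \right)} = \frac{297}{p} + 1 = 1 + \frac{297}{p}$)
$S{\left(b \right)} = - 8 \left(6 + b\right)^{2}$
$E{\left(c \right)} = - 800 c$ ($E{\left(c \right)} = c \left(- 8 \left(6 + 4\right)^{2}\right) = c \left(- 8 \cdot 10^{2}\right) = c \left(\left(-8\right) 100\right) = c \left(-800\right) = - 800 c$)
$y{\left(d,48 \right)} - \frac{E{\left(224 \right)}}{-383638} = \frac{297 + 48}{48} - \frac{\left(-800\right) 224}{-383638} = \frac{1}{48} \cdot 345 - \left(-179200\right) \left(- \frac{1}{383638}\right) = \frac{115}{16} - \frac{89600}{191819} = \frac{20625585}{3069104}$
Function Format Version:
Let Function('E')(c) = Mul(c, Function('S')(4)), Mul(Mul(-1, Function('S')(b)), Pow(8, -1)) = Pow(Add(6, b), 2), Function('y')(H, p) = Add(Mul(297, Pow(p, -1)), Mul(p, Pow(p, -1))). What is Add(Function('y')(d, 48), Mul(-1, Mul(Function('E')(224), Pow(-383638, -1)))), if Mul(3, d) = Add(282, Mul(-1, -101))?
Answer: Rational(20625585, 3069104) ≈ 6.7204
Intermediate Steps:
d = Rational(383, 3) (d = Mul(Rational(1, 3), Add(282, Mul(-1, -101))) = Mul(Rational(1, 3), Add(282, 101)) = Mul(Rational(1, 3), 383) = Rational(383, 3) ≈ 127.67)
Function('y')(H, p) = Add(1, Mul(297, Pow(p, -1))) (Function('y')(H, p) = Add(Mul(297, Pow(p, -1)), 1) = Add(1, Mul(297, Pow(p, -1))))
Function('S')(b) = Mul(-8, Pow(Add(6, b), 2))
Function('E')(c) = Mul(-800, c) (Function('E')(c) = Mul(c, Mul(-8, Pow(Add(6, 4), 2))) = Mul(c, Mul(-8, Pow(10, 2))) = Mul(c, Mul(-8, 100)) = Mul(c, -800) = Mul(-800, c))
Add(Function('y')(d, 48), Mul(-1, Mul(Function('E')(224), Pow(-383638, -1)))) = Add(Mul(Pow(48, -1), Add(297, 48)), Mul(-1, Mul(Mul(-800, 224), Pow(-383638, -1)))) = Add(Mul(Rational(1, 48), 345), Mul(-1, Mul(-179200, Rational(-1, 383638)))) = Add(Rational(115, 16), Mul(-1, Rational(89600, 191819))) = Add(Rational(115, 16), Rational(-89600, 191819)) = Rational(20625585, 3069104)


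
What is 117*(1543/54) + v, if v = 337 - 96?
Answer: 21505/6 ≈ 3584.2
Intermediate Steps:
v = 241
117*(1543/54) + v = 117*(1543/54) + 241 = 20059/6 + 241 = 21505/6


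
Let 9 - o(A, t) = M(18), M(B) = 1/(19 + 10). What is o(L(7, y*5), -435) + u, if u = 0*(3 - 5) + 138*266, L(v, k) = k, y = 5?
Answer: 1064792/29 ≈ 36717.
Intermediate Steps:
M(B) = 1/29
o(A, t) = 260/29 (o(A, t) = 9 - 1*1/29 = 9 - 1/29 = 260/29)
u = 36708 (u = 0*(-2) + 36708 = 0 + 36708 = 36708)
o(L(7, y*5), -435) + u = 260/29 + 36708 = 1064792/29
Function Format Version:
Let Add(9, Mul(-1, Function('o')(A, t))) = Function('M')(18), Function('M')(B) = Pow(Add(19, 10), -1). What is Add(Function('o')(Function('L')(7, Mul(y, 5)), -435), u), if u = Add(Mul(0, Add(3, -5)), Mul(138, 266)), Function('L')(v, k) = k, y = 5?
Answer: Rational(1064792, 29) ≈ 36717.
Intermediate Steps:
Function('M')(B) = Rational(1, 29) (Function('M')(B) = Pow(29, -1) = Rational(1, 29))
Function('o')(A, t) = Rational(260, 29) (Function('o')(A, t) = Add(9, Mul(-1, Rational(1, 29))) = Add(9, Rational(-1, 29)) = Rational(260, 29))
u = 36708 (u = Add(Mul(0, -2), 36708) = Add(0, 36708) = 36708)
Add(Function('o')(Function('L')(7, Mul(y, 5)), -435), u) = Add(Rational(260, 29), 36708) = Rational(1064792, 29)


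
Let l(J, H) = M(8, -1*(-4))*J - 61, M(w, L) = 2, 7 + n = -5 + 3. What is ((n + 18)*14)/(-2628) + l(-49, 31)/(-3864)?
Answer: -639/94024 ≈ -0.0067961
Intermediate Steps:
n = -9 (n = -7 + (-5 + 3) = -7 - 2 = -9)
l(J, H) = -61 + 2*J (l(J, H) = 2*J - 61 = -61 + 2*J)
((n + 18)*14)/(-2628) + l(-49, 31)/(-3864) = ((-9 + 18)*14)/(-2628) + (-61 + 2*(-49))/(-3864) = (9*14)*(-1/2628) + (-61 - 98)*(-1/3864) = 126*(-1/2628) - 159*(-1/3864) = -7/146 + 53/1288 = -639/94024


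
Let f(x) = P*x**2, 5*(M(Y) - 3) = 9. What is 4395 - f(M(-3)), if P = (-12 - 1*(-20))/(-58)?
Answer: 3188679/725 ≈ 4398.2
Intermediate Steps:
M(Y) = 24/5 (M(Y) = 3 + (1/5)*9 = 3 + 9/5 = 24/5)
P = -4/29 (P = (-12 + 20)*(-1/58) = 8*(-1/58) = -4/29 ≈ -0.13793)
f(x) = -4*x**2/29
4395 - f(M(-3)) = 4395 - (-4)*(24/5)**2/29 = 4395 - (-4)*576/(29*25) = 4395 - 1*(-2304/725) = 4395 + 2304/725 = 3188679/725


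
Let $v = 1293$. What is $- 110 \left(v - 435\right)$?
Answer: $-94380$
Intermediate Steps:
$- 110 \left(v - 435\right) = - 110 \left(1293 - 435\right) = \left(-110\right) 858 = -94380$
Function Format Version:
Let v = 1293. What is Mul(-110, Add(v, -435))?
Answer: -94380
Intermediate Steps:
Mul(-110, Add(v, -435)) = Mul(-110, Add(1293, -435)) = Mul(-110, 858) = -94380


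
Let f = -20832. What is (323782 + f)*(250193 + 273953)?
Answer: 158790030700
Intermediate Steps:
(323782 + f)*(250193 + 273953) = (323782 - 20832)*(250193 + 273953) = 302950*524146 = 158790030700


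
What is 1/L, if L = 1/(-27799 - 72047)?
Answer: -99846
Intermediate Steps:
L = -1/99846 (L = 1/(-99846) = -1/99846 ≈ -1.0015e-5)
1/L = 1/(-1/99846) = -99846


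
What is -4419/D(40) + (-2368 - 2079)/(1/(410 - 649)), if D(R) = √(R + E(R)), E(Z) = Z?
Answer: 1062833 - 4419*√5/20 ≈ 1.0623e+6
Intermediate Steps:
D(R) = √2*√R (D(R) = √(R + R) = √(2*R) = √2*√R)
-4419/D(40) + (-2368 - 2079)/(1/(410 - 649)) = -4419*√5/20 + (-2368 - 2079)/(1/(410 - 649)) = -4419*√5/20 - 4447/(1/(-239)) = -4419*√5/20 - 4447/(-1/239) = -4419*√5/20 - 4447*(-239) = -4419*√5/20 + 1062833 = 1062833 - 4419*√5/20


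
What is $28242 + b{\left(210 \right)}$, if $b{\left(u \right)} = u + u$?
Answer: $28662$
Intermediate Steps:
$b{\left(u \right)} = 2 u$
$28242 + b{\left(210 \right)} = 28242 + 2 \cdot 210 = 28242 + 420 = 28662$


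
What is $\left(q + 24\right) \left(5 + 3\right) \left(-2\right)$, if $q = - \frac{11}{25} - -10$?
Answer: $- \frac{13424}{25} \approx -536.96$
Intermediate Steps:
$q = \frac{239}{25}$ ($q = \left(-11\right) \frac{1}{25} + 10 = - \frac{11}{25} + 10 = \frac{239}{25} \approx 9.56$)
$\left(q + 24\right) \left(5 + 3\right) \left(-2\right) = \left(\frac{239}{25} + 24\right) \left(5 + 3\right) \left(-2\right) = \frac{839 \cdot 8 \left(-2\right)}{25} = \frac{839}{25} \left(-16\right) = - \frac{13424}{25}$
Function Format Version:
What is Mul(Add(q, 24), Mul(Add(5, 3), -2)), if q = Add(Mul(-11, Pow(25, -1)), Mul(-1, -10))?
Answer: Rational(-13424, 25) ≈ -536.96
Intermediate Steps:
q = Rational(239, 25) (q = Add(Mul(-11, Rational(1, 25)), 10) = Add(Rational(-11, 25), 10) = Rational(239, 25) ≈ 9.5600)
Mul(Add(q, 24), Mul(Add(5, 3), -2)) = Mul(Add(Rational(239, 25), 24), Mul(Add(5, 3), -2)) = Mul(Rational(839, 25), Mul(8, -2)) = Mul(Rational(839, 25), -16) = Rational(-13424, 25)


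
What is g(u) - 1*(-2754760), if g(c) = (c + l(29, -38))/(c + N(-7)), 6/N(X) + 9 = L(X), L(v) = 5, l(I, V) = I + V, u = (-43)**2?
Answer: 2035768376/739 ≈ 2.7548e+6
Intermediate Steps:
u = 1849
N(X) = -3/2 (N(X) = 6/(-9 + 5) = 6/(-4) = 6*(-1/4) = -3/2)
g(c) = (-9 + c)/(-3/2 + c) (g(c) = (c + (29 - 38))/(c - 3/2) = (c - 9)/(-3/2 + c) = (-9 + c)/(-3/2 + c))
g(u) - 1*(-2754760) = 2*(-9 + 1849)/(-3 + 2*1849) - 1*(-2754760) = 2*1840/(-3 + 3698) + 2754760 = 2*1840/3695 + 2754760 = 2*(1/3695)*1840 + 2754760 = 736/739 + 2754760 = 2035768376/739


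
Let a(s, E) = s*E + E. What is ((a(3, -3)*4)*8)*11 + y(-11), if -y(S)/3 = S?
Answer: -4191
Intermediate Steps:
y(S) = -3*S
a(s, E) = E + E*s (a(s, E) = E*s + E = E + E*s)
((a(3, -3)*4)*8)*11 + y(-11) = ((-3*(1 + 3)*4)*8)*11 - 3*(-11) = ((-3*4*4)*8)*11 + 33 = (-12*4*8)*11 + 33 = -48*8*11 + 33 = -384*11 + 33 = -4224 + 33 = -4191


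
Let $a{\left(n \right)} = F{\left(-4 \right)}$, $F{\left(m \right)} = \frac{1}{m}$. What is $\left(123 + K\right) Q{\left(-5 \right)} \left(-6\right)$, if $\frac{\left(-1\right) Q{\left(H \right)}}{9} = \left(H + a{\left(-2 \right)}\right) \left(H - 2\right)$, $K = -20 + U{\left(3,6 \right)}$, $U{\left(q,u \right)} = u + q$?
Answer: $222264$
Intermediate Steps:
$U{\left(q,u \right)} = q + u$
$a{\left(n \right)} = - \frac{1}{4}$ ($a{\left(n \right)} = \frac{1}{-4} = - \frac{1}{4}$)
$K = -11$ ($K = -20 + \left(3 + 6\right) = -20 + 9 = -11$)
$Q{\left(H \right)} = - 9 \left(-2 + H\right) \left(- \frac{1}{4} + H\right)$ ($Q{\left(H \right)} = - 9 \left(H - \frac{1}{4}\right) \left(H - 2\right) = - 9 \left(- \frac{1}{4} + H\right) \left(-2 + H\right) = - 9 \left(-2 + H\right) \left(- \frac{1}{4} + H\right)$)
$\left(123 + K\right) Q{\left(-5 \right)} \left(-6\right) = \left(123 - 11\right) \left(- \frac{9}{2} - 9 \left(-5\right)^{2} + \frac{81}{4} \left(-5\right)\right) \left(-6\right) = 112 \left(- \frac{9}{2} - 225 - \frac{405}{4}\right) \left(-6\right) = 112 \left(\left(- \frac{1323}{4}\right) \left(-6\right)\right) = 112 \cdot \frac{3969}{2} = 222264$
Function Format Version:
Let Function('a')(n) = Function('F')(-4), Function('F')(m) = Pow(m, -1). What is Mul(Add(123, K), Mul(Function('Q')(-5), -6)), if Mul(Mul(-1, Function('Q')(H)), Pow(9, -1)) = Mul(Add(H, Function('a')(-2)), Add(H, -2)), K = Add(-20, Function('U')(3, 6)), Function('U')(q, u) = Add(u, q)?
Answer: 222264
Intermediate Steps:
Function('U')(q, u) = Add(q, u)
Function('a')(n) = Rational(-1, 4) (Function('a')(n) = Pow(-4, -1) = Rational(-1, 4))
K = -11 (K = Add(-20, Add(3, 6)) = Add(-20, 9) = -11)
Function('Q')(H) = Mul(-9, Add(-2, H), Add(Rational(-1, 4), H)) (Function('Q')(H) = Mul(-9, Mul(Add(H, Rational(-1, 4)), Add(H, -2))) = Mul(-9, Mul(Add(Rational(-1, 4), H), Add(-2, H))) = Mul(-9, Mul(Add(-2, H), Add(Rational(-1, 4), H))) = Mul(-9, Add(-2, H), Add(Rational(-1, 4), H)))
Mul(Add(123, K), Mul(Function('Q')(-5), -6)) = Mul(Add(123, -11), Mul(Add(Rational(-9, 2), Mul(-9, Pow(-5, 2)), Mul(Rational(81, 4), -5)), -6)) = Mul(112, Mul(Add(Rational(-9, 2), Mul(-9, 25), Rational(-405, 4)), -6)) = Mul(112, Mul(Add(Rational(-9, 2), -225, Rational(-405, 4)), -6)) = Mul(112, Mul(Rational(-1323, 4), -6)) = Mul(112, Rational(3969, 2)) = 222264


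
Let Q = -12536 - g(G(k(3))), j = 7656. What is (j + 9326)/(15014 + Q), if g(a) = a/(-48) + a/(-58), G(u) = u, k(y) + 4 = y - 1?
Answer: 11819472/1724635 ≈ 6.8533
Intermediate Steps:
k(y) = -5 + y (k(y) = -4 + (y - 1) = -4 + (-1 + y) = -5 + y)
g(a) = -53*a/1392 (g(a) = a*(-1/48) + a*(-1/58) = -a/48 - a/58 = -53*a/1392)
Q = -8725109/696 (Q = -12536 - (-53)*(-5 + 3)/1392 = -12536 - (-53)*(-2)/1392 = -12536 - 1*53/696 = -12536 - 53/696 = -8725109/696 ≈ -12536.)
(j + 9326)/(15014 + Q) = (7656 + 9326)/(15014 - 8725109/696) = 16982/(1724635/696) = 16982*(696/1724635) = 11819472/1724635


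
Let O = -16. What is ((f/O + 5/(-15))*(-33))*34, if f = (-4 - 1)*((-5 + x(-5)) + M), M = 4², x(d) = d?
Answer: -6919/4 ≈ -1729.8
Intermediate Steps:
M = 16
f = -30 (f = (-4 - 1)*((-5 - 5) + 16) = -5*(-10 + 16) = -5*6 = -30)
((f/O + 5/(-15))*(-33))*34 = ((-30/(-16) + 5/(-15))*(-33))*34 = ((-30*(-1/16) + 5*(-1/15))*(-33))*34 = ((15/8 - ⅓)*(-33))*34 = ((37/24)*(-33))*34 = -407/8*34 = -6919/4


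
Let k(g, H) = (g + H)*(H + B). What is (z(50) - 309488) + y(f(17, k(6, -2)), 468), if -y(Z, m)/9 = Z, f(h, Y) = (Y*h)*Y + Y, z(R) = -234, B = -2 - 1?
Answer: -370742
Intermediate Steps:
B = -3
k(g, H) = (-3 + H)*(H + g) (k(g, H) = (g + H)*(H - 3) = (H + g)*(-3 + H) = (-3 + H)*(H + g))
f(h, Y) = Y + h*Y² (f(h, Y) = h*Y² + Y = Y + h*Y²)
y(Z, m) = -9*Z
(z(50) - 309488) + y(f(17, k(6, -2)), 468) = (-234 - 309488) - 9*((-2)² - 3*(-2) - 3*6 - 2*6)*(1 + ((-2)² - 3*(-2) - 3*6 - 2*6)*17) = -309722 - 9*(4 + 6 - 18 - 12)*(1 + (4 + 6 - 18 - 12)*17) = -309722 - (-180)*(1 - 20*17) = -309722 - (-180)*(1 - 340) = -309722 - (-180)*(-339) = -309722 - 9*6780 = -309722 - 61020 = -370742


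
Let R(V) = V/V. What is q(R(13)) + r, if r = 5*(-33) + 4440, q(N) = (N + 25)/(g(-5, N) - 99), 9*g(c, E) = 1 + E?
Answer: 3800241/889 ≈ 4274.7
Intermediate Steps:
R(V) = 1
g(c, E) = ⅑ + E/9 (g(c, E) = (1 + E)/9 = ⅑ + E/9)
q(N) = (25 + N)/(-890/9 + N/9) (q(N) = (N + 25)/((⅑ + N/9) - 99) = (25 + N)/(-890/9 + N/9))
r = 4275 (r = -165 + 4440 = 4275)
q(R(13)) + r = 9*(25 + 1)/(-890 + 1) + 4275 = 9*26/(-889) + 4275 = 9*(-1/889)*26 + 4275 = -234/889 + 4275 = 3800241/889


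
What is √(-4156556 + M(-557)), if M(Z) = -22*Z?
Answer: 3*I*√460478 ≈ 2035.8*I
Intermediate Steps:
√(-4156556 + M(-557)) = √(-4156556 - 22*(-557)) = √(-4156556 + 12254) = √(-4144302) = 3*I*√460478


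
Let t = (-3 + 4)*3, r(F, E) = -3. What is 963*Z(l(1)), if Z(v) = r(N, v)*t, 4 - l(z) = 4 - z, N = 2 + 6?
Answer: -8667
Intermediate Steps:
N = 8
t = 3 (t = 1*3 = 3)
l(z) = z (l(z) = 4 - (4 - z) = 4 + (-4 + z) = z)
Z(v) = -9 (Z(v) = -3*3 = -9)
963*Z(l(1)) = 963*(-9) = -8667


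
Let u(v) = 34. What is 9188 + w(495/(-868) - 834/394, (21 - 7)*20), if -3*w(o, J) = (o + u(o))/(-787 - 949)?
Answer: 8182352733977/890547168 ≈ 9188.0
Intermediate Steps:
w(o, J) = 17/2604 + o/5208 (w(o, J) = -(o + 34)/(3*(-787 - 949)) = -(34 + o)/(3*(-1736)) = -(34 + o)*(-1)/(3*1736) = -(-17/868 - o/1736)/3 = 17/2604 + o/5208)
9188 + w(495/(-868) - 834/394, (21 - 7)*20) = 9188 + (17/2604 + (495/(-868) - 834/394)/5208) = 9188 + (17/2604 + (495*(-1/868) - 834*1/394)/5208) = 9188 + (17/2604 + (-495/868 - 417/197)/5208) = 9188 + (17/2604 + (1/5208)*(-459471/170996)) = 9188 + (17/2604 - 153157/296849056) = 9188 + 5354393/890547168 = 8182352733977/890547168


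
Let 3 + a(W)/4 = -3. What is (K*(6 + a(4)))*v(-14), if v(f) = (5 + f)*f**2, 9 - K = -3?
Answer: 381024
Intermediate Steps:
a(W) = -24 (a(W) = -12 + 4*(-3) = -12 - 12 = -24)
K = 12 (K = 9 - 1*(-3) = 9 + 3 = 12)
v(f) = f**2*(5 + f)
(K*(6 + a(4)))*v(-14) = (12*(6 - 24))*((-14)**2*(5 - 14)) = (12*(-18))*(196*(-9)) = -216*(-1764) = 381024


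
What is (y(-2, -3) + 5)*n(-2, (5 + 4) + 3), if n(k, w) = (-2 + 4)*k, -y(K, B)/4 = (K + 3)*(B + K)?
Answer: -100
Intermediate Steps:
y(K, B) = -4*(3 + K)*(B + K) (y(K, B) = -4*(K + 3)*(B + K) = -4*(3 + K)*(B + K))
n(k, w) = 2*k
(y(-2, -3) + 5)*n(-2, (5 + 4) + 3) = ((-12*(-3) - 12*(-2) - 4*(-2)**2 - 4*(-3)*(-2)) + 5)*(2*(-2)) = ((36 + 24 - 4*4 - 24) + 5)*(-4) = ((36 + 24 - 16 - 24) + 5)*(-4) = (20 + 5)*(-4) = 25*(-4) = -100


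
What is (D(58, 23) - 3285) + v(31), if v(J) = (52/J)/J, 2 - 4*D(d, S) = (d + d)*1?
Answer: -6368443/1922 ≈ -3313.4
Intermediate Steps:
D(d, S) = ½ - d/2 (D(d, S) = ½ - (d + d)/4 = ½ - 2*d/4 = ½ - d/2)
v(J) = 52/J²
(D(58, 23) - 3285) + v(31) = ((½ - ½*58) - 3285) + 52/31² = ((½ - 29) - 3285) + 52*(1/961) = (-57/2 - 3285) + 52/961 = -6627/2 + 52/961 = -6368443/1922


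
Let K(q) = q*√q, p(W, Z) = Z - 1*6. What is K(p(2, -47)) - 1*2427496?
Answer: -2427496 - 53*I*√53 ≈ -2.4275e+6 - 385.85*I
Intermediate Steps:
p(W, Z) = -6 + Z (p(W, Z) = Z - 6 = -6 + Z)
K(q) = q^(3/2)
K(p(2, -47)) - 1*2427496 = (-6 - 47)^(3/2) - 1*2427496 = (-53)^(3/2) - 2427496 = -53*I*√53 - 2427496 = -2427496 - 53*I*√53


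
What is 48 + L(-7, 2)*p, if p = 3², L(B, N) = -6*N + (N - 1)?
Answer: -51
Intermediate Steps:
L(B, N) = -1 - 5*N (L(B, N) = -6*N + (-1 + N) = -1 - 5*N)
p = 9
48 + L(-7, 2)*p = 48 + (-1 - 5*2)*9 = 48 + (-1 - 10)*9 = 48 - 11*9 = 48 - 99 = -51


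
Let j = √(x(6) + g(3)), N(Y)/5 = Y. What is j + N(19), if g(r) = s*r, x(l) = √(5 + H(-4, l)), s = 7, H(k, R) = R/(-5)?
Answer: 95 + √(525 + 5*√95)/5 ≈ 99.791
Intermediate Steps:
H(k, R) = -R/5 (H(k, R) = R*(-⅕) = -R/5)
N(Y) = 5*Y
x(l) = √(5 - l/5)
g(r) = 7*r
j = √(21 + √95/5) (j = √(√(125 - 5*6)/5 + 7*3) = √(√(125 - 30)/5 + 21) = √(√95/5 + 21) = √(21 + √95/5) ≈ 4.7906)
j + N(19) = √(525 + 5*√95)/5 + 5*19 = √(525 + 5*√95)/5 + 95 = 95 + √(525 + 5*√95)/5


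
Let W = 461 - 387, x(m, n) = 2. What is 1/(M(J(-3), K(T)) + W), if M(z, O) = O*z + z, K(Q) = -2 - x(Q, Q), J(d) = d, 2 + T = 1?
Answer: 1/83 ≈ 0.012048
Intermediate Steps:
T = -1 (T = -2 + 1 = -1)
K(Q) = -4 (K(Q) = -2 - 1*2 = -2 - 2 = -4)
M(z, O) = z + O*z
W = 74
1/(M(J(-3), K(T)) + W) = 1/(-3*(1 - 4) + 74) = 1/(-3*(-3) + 74) = 1/(9 + 74) = 1/83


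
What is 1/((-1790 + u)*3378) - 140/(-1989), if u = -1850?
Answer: 44139149/627091920 ≈ 0.070387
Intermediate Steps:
1/((-1790 + u)*3378) - 140/(-1989) = 1/(-1790 - 1850*3378) - 140/(-1989) = (1/3378)/(-3640) - 140*(-1/1989) = -1/3640*1/3378 + 140/1989 = -1/12295920 + 140/1989 = 44139149/627091920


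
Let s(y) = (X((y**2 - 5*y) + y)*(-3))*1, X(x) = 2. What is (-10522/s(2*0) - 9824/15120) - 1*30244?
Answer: -26923979/945 ≈ -28491.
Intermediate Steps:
s(y) = -6 (s(y) = (2*(-3))*1 = -6*1 = -6)
(-10522/s(2*0) - 9824/15120) - 1*30244 = (-10522/(-6) - 9824/15120) - 1*30244 = (-10522*(-1/6) - 9824*1/15120) - 30244 = (5261/3 - 614/945) - 30244 = 1656601/945 - 30244 = -26923979/945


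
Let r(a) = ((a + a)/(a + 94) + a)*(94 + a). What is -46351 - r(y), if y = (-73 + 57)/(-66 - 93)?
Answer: -1172044111/25281 ≈ -46361.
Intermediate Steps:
y = 16/159 (y = -16/(-159) = -16*(-1/159) = 16/159 ≈ 0.10063)
r(a) = (94 + a)*(a + 2*a/(94 + a)) (r(a) = ((2*a)/(94 + a) + a)*(94 + a) = (2*a/(94 + a) + a)*(94 + a) = (a + 2*a/(94 + a))*(94 + a) = (94 + a)*(a + 2*a/(94 + a)))
-46351 - r(y) = -46351 - 16*(96 + 16/159)/159 = -46351 - 16*15280/(159*159) = -46351 - 1*244480/25281 = -46351 - 244480/25281 = -1172044111/25281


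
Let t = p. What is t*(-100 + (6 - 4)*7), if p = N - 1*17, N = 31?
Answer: -1204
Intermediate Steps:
p = 14 (p = 31 - 1*17 = 31 - 17 = 14)
t = 14
t*(-100 + (6 - 4)*7) = 14*(-100 + (6 - 4)*7) = 14*(-100 + 2*7) = 14*(-100 + 14) = 14*(-86) = -1204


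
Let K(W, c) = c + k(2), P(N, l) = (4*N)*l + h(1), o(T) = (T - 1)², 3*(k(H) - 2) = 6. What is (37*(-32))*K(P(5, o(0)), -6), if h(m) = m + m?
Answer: 2368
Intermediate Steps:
h(m) = 2*m
k(H) = 4 (k(H) = 2 + (⅓)*6 = 2 + 2 = 4)
o(T) = (-1 + T)²
P(N, l) = 2 + 4*N*l (P(N, l) = (4*N)*l + 2*1 = 4*N*l + 2 = 2 + 4*N*l)
K(W, c) = 4 + c (K(W, c) = c + 4 = 4 + c)
(37*(-32))*K(P(5, o(0)), -6) = (37*(-32))*(4 - 6) = -1184*(-2) = 2368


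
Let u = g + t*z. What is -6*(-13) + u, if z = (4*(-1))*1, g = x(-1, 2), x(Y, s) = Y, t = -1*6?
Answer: 101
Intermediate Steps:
t = -6
g = -1
z = -4 (z = -4*1 = -4)
u = 23 (u = -1 - 6*(-4) = -1 + 24 = 23)
-6*(-13) + u = -6*(-13) + 23 = 78 + 23 = 101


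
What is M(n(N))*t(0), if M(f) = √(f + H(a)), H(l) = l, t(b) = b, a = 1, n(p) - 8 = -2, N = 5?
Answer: 0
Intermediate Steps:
n(p) = 6 (n(p) = 8 - 2 = 6)
M(f) = √(1 + f) (M(f) = √(f + 1) = √(1 + f))
M(n(N))*t(0) = √(1 + 6)*0 = √7*0 = 0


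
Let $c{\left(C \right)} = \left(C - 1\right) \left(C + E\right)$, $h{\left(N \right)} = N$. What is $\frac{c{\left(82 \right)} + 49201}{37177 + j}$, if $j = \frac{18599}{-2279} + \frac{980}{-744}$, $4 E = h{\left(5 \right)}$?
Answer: $\frac{47428863819}{31510178938} \approx 1.5052$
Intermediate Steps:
$E = \frac{5}{4}$ ($E = \frac{1}{4} \cdot 5 = \frac{5}{4} \approx 1.25$)
$j = - \frac{4017769}{423894}$ ($j = 18599 \left(- \frac{1}{2279}\right) + 980 \left(- \frac{1}{744}\right) = - \frac{18599}{2279} - \frac{245}{186} = - \frac{4017769}{423894} \approx -9.4782$)
$c{\left(C \right)} = \left(-1 + C\right) \left(\frac{5}{4} + C\right)$ ($c{\left(C \right)} = \left(C - 1\right) \left(C + \frac{5}{4}\right) = \left(-1 + C\right) \left(\frac{5}{4} + C\right)$)
$\frac{c{\left(82 \right)} + 49201}{37177 + j} = \frac{\left(- \frac{5}{4} + 82^{2} + \frac{1}{4} \cdot 82\right) + 49201}{37177 - \frac{4017769}{423894}} = \frac{\left(- \frac{5}{4} + 6724 + \frac{41}{2}\right) + 49201}{\frac{15755089469}{423894}} = \left(\frac{26973}{4} + 49201\right) \frac{423894}{15755089469} = \frac{223777}{4} \cdot \frac{423894}{15755089469} = \frac{47428863819}{31510178938}$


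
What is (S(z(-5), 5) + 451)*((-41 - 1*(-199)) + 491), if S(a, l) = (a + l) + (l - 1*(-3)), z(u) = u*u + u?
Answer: 314116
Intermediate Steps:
z(u) = u + u² (z(u) = u² + u = u + u²)
S(a, l) = 3 + a + 2*l (S(a, l) = (a + l) + (l + 3) = (a + l) + (3 + l) = 3 + a + 2*l)
(S(z(-5), 5) + 451)*((-41 - 1*(-199)) + 491) = ((3 - 5*(1 - 5) + 2*5) + 451)*((-41 - 1*(-199)) + 491) = ((3 - 5*(-4) + 10) + 451)*((-41 + 199) + 491) = ((3 + 20 + 10) + 451)*(158 + 491) = (33 + 451)*649 = 484*649 = 314116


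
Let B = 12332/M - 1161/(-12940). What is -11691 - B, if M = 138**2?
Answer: -720296833481/61607340 ≈ -11692.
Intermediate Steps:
M = 19044
B = 45421541/61607340 (B = 12332/19044 - 1161/(-12940) = 12332*(1/19044) - 1161*(-1/12940) = 3083/4761 + 1161/12940 = 45421541/61607340 ≈ 0.73728)
-11691 - B = -11691 - 1*45421541/61607340 = -11691 - 45421541/61607340 = -720296833481/61607340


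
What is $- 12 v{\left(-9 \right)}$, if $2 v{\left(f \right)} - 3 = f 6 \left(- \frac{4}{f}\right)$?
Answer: $126$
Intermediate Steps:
$v{\left(f \right)} = - \frac{21}{2}$ ($v{\left(f \right)} = \frac{3}{2} + \frac{f 6 \left(- \frac{4}{f}\right)}{2} = \frac{3}{2} + \frac{6 f \left(- \frac{4}{f}\right)}{2} = \frac{3}{2} + \frac{1}{2} \left(-24\right) = \frac{3}{2} - 12 = - \frac{21}{2}$)
$- 12 v{\left(-9 \right)} = \left(-12\right) \left(- \frac{21}{2}\right) = 126$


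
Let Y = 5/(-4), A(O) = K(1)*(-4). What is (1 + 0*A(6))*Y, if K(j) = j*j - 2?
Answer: -5/4 ≈ -1.2500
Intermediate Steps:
K(j) = -2 + j**2 (K(j) = j**2 - 2 = -2 + j**2)
A(O) = 4 (A(O) = (-2 + 1**2)*(-4) = (-2 + 1)*(-4) = -1*(-4) = 4)
Y = -5/4 (Y = 5*(-1/4) = -5/4 ≈ -1.2500)
(1 + 0*A(6))*Y = (1 + 0*4)*(-5/4) = (1 + 0)*(-5/4) = 1*(-5/4) = -5/4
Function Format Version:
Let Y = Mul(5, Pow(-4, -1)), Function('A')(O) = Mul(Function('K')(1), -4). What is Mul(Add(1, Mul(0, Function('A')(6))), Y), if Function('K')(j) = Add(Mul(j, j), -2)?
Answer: Rational(-5, 4) ≈ -1.2500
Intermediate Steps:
Function('K')(j) = Add(-2, Pow(j, 2)) (Function('K')(j) = Add(Pow(j, 2), -2) = Add(-2, Pow(j, 2)))
Function('A')(O) = 4 (Function('A')(O) = Mul(Add(-2, Pow(1, 2)), -4) = Mul(Add(-2, 1), -4) = Mul(-1, -4) = 4)
Y = Rational(-5, 4) (Y = Mul(5, Rational(-1, 4)) = Rational(-5, 4) ≈ -1.2500)
Mul(Add(1, Mul(0, Function('A')(6))), Y) = Mul(Add(1, Mul(0, 4)), Rational(-5, 4)) = Mul(Add(1, 0), Rational(-5, 4)) = Mul(1, Rational(-5, 4)) = Rational(-5, 4)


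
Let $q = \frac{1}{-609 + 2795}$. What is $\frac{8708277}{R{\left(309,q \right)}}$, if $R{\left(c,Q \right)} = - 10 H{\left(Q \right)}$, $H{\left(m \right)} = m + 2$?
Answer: $- \frac{9518146761}{21865} \approx -4.3531 \cdot 10^{5}$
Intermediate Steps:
$H{\left(m \right)} = 2 + m$
$q = \frac{1}{2186} \approx 0.00045746$
$R{\left(c,Q \right)} = -20 - 10 Q$ ($R{\left(c,Q \right)} = - 10 \left(2 + Q\right) = -20 - 10 Q$)
$\frac{8708277}{R{\left(309,q \right)}} = \frac{8708277}{-20 - \frac{5}{1093}} = \frac{8708277}{- \frac{21865}{1093}} = 8708277 \left(- \frac{1093}{21865}\right) = - \frac{9518146761}{21865}$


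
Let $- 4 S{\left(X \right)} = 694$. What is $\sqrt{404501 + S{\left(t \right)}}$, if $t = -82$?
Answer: $\frac{\sqrt{1617310}}{2} \approx 635.87$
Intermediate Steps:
$S{\left(X \right)} = - \frac{347}{2}$ ($S{\left(X \right)} = \left(- \frac{1}{4}\right) 694 = - \frac{347}{2}$)
$\sqrt{404501 + S{\left(t \right)}} = \sqrt{404501 - \frac{347}{2}} = \sqrt{\frac{808655}{2}} = \frac{\sqrt{1617310}}{2}$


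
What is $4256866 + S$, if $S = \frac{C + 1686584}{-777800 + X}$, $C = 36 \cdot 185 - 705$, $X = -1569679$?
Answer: $\frac{43637125975}{10251} \approx 4.2569 \cdot 10^{6}$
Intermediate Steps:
$C = 5955$ ($C = 6660 - 705 = 5955$)
$S = - \frac{7391}{10251}$ ($S = \frac{5955 + 1686584}{-777800 - 1569679} = \frac{1692539}{-2347479} = 1692539 \left(- \frac{1}{2347479}\right) = - \frac{7391}{10251} \approx -0.721$)
$4256866 + S = 4256866 - \frac{7391}{10251} = \frac{43637125975}{10251}$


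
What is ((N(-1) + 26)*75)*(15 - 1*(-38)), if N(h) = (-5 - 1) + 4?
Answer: 95400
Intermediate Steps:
N(h) = -2 (N(h) = -6 + 4 = -2)
((N(-1) + 26)*75)*(15 - 1*(-38)) = ((-2 + 26)*75)*(15 - 1*(-38)) = (24*75)*(15 + 38) = 1800*53 = 95400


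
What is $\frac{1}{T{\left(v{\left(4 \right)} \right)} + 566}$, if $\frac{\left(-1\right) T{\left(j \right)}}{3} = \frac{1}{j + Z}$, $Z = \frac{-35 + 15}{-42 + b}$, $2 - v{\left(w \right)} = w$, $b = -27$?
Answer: $\frac{118}{66995} \approx 0.0017613$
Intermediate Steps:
$v{\left(w \right)} = 2 - w$
$Z = \frac{20}{69}$ ($Z = \frac{-35 + 15}{-42 - 27} = - \frac{20}{-69} = \left(-20\right) \left(- \frac{1}{69}\right) = \frac{20}{69} \approx 0.28986$)
$T{\left(j \right)} = - \frac{3}{\frac{20}{69} + j}$ ($T{\left(j \right)} = - \frac{3}{j + \frac{20}{69}} = - \frac{3}{\frac{20}{69} + j}$)
$\frac{1}{T{\left(v{\left(4 \right)} \right)} + 566} = \frac{1}{- \frac{207}{20 + 69 \left(2 - 4\right)} + 566} = \frac{1}{- \frac{207}{20 + 69 \left(-2\right)} + 566} = \frac{1}{- \frac{207}{20 - 138} + 566} = \frac{1}{- \frac{207}{-118} + 566} = \frac{1}{\left(-207\right) \left(- \frac{1}{118}\right) + 566} = \frac{1}{\frac{207}{118} + 566} = \frac{1}{\frac{66995}{118}} = \frac{118}{66995}$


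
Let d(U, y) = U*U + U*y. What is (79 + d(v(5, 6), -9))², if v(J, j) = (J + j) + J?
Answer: 36481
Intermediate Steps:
v(J, j) = j + 2*J
d(U, y) = U² + U*y
(79 + d(v(5, 6), -9))² = (79 + (6 + 2*5)*((6 + 2*5) - 9))² = (79 + (6 + 10)*((6 + 10) - 9))² = (79 + 16*(16 - 9))² = (79 + 16*7)² = (79 + 112)² = 191² = 36481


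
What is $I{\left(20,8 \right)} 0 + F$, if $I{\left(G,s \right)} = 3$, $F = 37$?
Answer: $37$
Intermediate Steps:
$I{\left(20,8 \right)} 0 + F = 3 \cdot 0 + 37 = 0 + 37 = 37$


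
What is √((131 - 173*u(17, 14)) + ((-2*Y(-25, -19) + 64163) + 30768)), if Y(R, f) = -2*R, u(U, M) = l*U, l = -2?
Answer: 2*√25211 ≈ 317.56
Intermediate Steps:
u(U, M) = -2*U
√((131 - 173*u(17, 14)) + ((-2*Y(-25, -19) + 64163) + 30768)) = √((131 - (-346)*17) + ((-(-4)*(-25) + 64163) + 30768)) = √((131 - 173*(-34)) + ((-2*50 + 64163) + 30768)) = √((131 + 5882) + ((-100 + 64163) + 30768)) = √(6013 + (64063 + 30768)) = √(6013 + 94831) = √100844 = 2*√25211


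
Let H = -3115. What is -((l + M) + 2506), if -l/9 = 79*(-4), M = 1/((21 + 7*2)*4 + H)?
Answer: -15916249/2975 ≈ -5350.0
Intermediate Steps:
M = -1/2975 (M = 1/((21 + 7*2)*4 - 3115) = 1/((21 + 14)*4 - 3115) = 1/(35*4 - 3115) = 1/(140 - 3115) = 1/(-2975) = -1/2975 ≈ -0.00033613)
l = 2844 (l = -711*(-4) = -9*(-316) = 2844)
-((l + M) + 2506) = -((2844 - 1/2975) + 2506) = -(8460899/2975 + 2506) = -1*15916249/2975 = -15916249/2975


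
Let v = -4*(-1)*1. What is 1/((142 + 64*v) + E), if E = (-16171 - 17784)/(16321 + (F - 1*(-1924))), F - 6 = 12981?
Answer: 31232/12396381 ≈ 0.0025194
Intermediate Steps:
v = 4 (v = 4*1 = 4)
F = 12987 (F = 6 + 12981 = 12987)
E = -33955/31232 (E = (-16171 - 17784)/(16321 + (12987 - 1*(-1924))) = -33955/(16321 + (12987 + 1924)) = -33955/(16321 + 14911) = -33955/31232 ≈ -1.0872)
1/((142 + 64*v) + E) = 1/((142 + 64*4) - 33955/31232) = 1/((142 + 256) - 33955/31232) = 1/(398 - 33955/31232) = 1/(12396381/31232) = 31232/12396381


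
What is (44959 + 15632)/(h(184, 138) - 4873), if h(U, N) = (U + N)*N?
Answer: 60591/39563 ≈ 1.5315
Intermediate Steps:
h(U, N) = N*(N + U) (h(U, N) = (N + U)*N = N*(N + U))
(44959 + 15632)/(h(184, 138) - 4873) = (44959 + 15632)/(138*(138 + 184) - 4873) = 60591/(138*322 - 4873) = 60591/(44436 - 4873) = 60591/39563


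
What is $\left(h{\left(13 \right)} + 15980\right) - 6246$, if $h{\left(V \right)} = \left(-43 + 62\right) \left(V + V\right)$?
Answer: $10228$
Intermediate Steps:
$h{\left(V \right)} = 38 V$ ($h{\left(V \right)} = 19 \cdot 2 V = 38 V$)
$\left(h{\left(13 \right)} + 15980\right) - 6246 = \left(38 \cdot 13 + 15980\right) - 6246 = \left(494 + 15980\right) - 6246 = 16474 - 6246 = 10228$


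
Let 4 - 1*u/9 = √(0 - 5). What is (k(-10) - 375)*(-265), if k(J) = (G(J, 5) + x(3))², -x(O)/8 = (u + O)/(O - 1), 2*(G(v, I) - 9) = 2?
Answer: -3832165 + 2785680*I*√5 ≈ -3.8322e+6 + 6.229e+6*I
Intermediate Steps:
u = 36 - 9*I*√5 (u = 36 - 9*√(0 - 5) = 36 - 9*I*√5 ≈ 36.0 - 20.125*I)
G(v, I) = 10 (G(v, I) = 9 + (½)*2 = 9 + 1 = 10)
x(O) = -8*(36 + O - 9*I*√5)/(-1 + O) (x(O) = -8*((36 - 9*I*√5) + O)/(O - 1) = -8*(36 + O - 9*I*√5)/(-1 + O))
k(J) = (-146 + 36*I*√5)² (k(J) = (10 + 8*(-36 - 1*3 + 9*I*√5)/(-1 + 3))² = (10 + 8*(-36 - 3 + 9*I*√5)/2)² = (10 + 8*(½)*(-39 + 9*I*√5))² = (10 + (-156 + 36*I*√5))² = (-146 + 36*I*√5)²)
(k(-10) - 375)*(-265) = ((14836 - 10512*I*√5) - 375)*(-265) = (14461 - 10512*I*√5)*(-265) = -3832165 + 2785680*I*√5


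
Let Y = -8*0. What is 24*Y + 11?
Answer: 11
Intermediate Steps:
Y = 0
24*Y + 11 = 24*0 + 11 = 0 + 11 = 11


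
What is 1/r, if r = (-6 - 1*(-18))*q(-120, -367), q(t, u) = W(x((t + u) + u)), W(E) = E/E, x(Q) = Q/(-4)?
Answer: 1/12 ≈ 0.083333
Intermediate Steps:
x(Q) = -Q/4 (x(Q) = Q*(-¼) = -Q/4)
W(E) = 1
q(t, u) = 1
r = 12 (r = (-6 - 1*(-18))*1 = (-6 + 18)*1 = 12*1 = 12)
1/r = 1/12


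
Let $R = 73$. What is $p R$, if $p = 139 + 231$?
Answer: $27010$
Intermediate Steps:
$p = 370$
$p R = 370 \cdot 73 = 27010$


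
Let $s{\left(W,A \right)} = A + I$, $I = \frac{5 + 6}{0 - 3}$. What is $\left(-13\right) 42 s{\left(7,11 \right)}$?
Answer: $-4004$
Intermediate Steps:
$I = - \frac{11}{3}$ ($I = \frac{11}{-3} = 11 \left(- \frac{1}{3}\right) = - \frac{11}{3} \approx -3.6667$)
$s{\left(W,A \right)} = - \frac{11}{3} + A$ ($s{\left(W,A \right)} = A - \frac{11}{3} = - \frac{11}{3} + A$)
$\left(-13\right) 42 s{\left(7,11 \right)} = \left(-13\right) 42 \left(- \frac{11}{3} + 11\right) = \left(-546\right) \frac{22}{3} = -4004$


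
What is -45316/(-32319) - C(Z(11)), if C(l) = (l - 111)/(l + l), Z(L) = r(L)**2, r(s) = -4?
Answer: 4520417/1034208 ≈ 4.3709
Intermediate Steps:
Z(L) = 16 (Z(L) = (-4)**2 = 16)
C(l) = (-111 + l)/(2*l) (C(l) = (-111 + l)/((2*l)) = (-111 + l)*(1/(2*l)) = (-111 + l)/(2*l))
-45316/(-32319) - C(Z(11)) = -45316/(-32319) - (-111 + 16)/(2*16) = -45316*(-1/32319) - (-95)/(2*16) = 45316/32319 - 1*(-95/32) = 45316/32319 + 95/32 = 4520417/1034208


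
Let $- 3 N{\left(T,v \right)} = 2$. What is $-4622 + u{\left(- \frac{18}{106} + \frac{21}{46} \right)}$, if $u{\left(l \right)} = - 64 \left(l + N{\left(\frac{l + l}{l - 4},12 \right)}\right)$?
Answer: $- \frac{16813726}{3657} \approx -4597.7$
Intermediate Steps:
$N{\left(T,v \right)} = - \frac{2}{3}$ ($N{\left(T,v \right)} = \left(- \frac{1}{3}\right) 2 = - \frac{2}{3}$)
$u{\left(l \right)} = \frac{128}{3} - 64 l$ ($u{\left(l \right)} = - 64 \left(l - \frac{2}{3}\right) = - 64 \left(- \frac{2}{3} + l\right) = \frac{128}{3} - 64 l$)
$-4622 + u{\left(- \frac{18}{106} + \frac{21}{46} \right)} = -4622 + \left(\frac{128}{3} - 64 \left(- \frac{18}{106} + \frac{21}{46}\right)\right) = -4622 + \left(\frac{128}{3} - 64 \left(\left(-18\right) \frac{1}{106} + 21 \cdot \frac{1}{46}\right)\right) = -4622 + \left(\frac{128}{3} - 64 \left(- \frac{9}{53} + \frac{21}{46}\right)\right) = -4622 + \left(\frac{128}{3} - \frac{22368}{1219}\right) = -4622 + \frac{88928}{3657} = - \frac{16813726}{3657}$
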